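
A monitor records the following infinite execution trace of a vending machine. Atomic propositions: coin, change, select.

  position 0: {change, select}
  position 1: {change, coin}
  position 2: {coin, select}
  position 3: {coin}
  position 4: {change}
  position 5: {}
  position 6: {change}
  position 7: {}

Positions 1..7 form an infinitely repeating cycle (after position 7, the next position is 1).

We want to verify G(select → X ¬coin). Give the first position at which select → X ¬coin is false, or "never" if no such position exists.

0

At position 0 the labels are {change, select} and the next position 1 has {change, coin}, so select → X ¬coin is false there. This is the first violation.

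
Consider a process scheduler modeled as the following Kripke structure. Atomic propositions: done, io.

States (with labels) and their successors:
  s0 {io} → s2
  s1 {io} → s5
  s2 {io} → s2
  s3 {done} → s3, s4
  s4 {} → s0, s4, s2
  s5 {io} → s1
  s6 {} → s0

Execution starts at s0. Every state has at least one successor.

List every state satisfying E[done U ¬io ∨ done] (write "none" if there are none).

{s3, s4, s6}

States satisfying done: {s3}.
States satisfying ¬io ∨ done: {s3, s4, s6}.
States satisfying E[done U ¬io ∨ done]: {s3, s4, s6}.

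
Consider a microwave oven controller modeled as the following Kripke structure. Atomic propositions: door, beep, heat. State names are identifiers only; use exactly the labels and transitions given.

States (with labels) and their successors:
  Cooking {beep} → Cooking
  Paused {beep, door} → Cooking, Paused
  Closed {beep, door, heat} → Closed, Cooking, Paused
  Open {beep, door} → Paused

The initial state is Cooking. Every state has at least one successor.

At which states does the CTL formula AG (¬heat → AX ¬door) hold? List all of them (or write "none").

States satisfying ¬heat → AX ¬door: {Cooking, Closed}.
States satisfying AG (¬heat → AX ¬door): {Cooking}.

{Cooking}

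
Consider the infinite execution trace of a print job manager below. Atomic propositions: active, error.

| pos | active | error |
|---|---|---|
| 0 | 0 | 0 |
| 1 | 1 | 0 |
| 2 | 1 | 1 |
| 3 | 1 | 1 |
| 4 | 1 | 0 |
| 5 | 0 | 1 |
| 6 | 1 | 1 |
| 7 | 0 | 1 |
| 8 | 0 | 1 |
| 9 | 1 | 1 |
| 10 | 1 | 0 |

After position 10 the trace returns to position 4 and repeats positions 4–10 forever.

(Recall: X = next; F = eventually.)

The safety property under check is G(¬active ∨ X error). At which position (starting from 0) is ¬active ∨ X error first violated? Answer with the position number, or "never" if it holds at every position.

Check ¬active ∨ X error at each position in order: 0 ✓, 1 ✓, 2 ✓.
At position 3 the labels are {active, error} and the next position 4 has {active}, so ¬active ∨ X error is false there. This is the first violation.

3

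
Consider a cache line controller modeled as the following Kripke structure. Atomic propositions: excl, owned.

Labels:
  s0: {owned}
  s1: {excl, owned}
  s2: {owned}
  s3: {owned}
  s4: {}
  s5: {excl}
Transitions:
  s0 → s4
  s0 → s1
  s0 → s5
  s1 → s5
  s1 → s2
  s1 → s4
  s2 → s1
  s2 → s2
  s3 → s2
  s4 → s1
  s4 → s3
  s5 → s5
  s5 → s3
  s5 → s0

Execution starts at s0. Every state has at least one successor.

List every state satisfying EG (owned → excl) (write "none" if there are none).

{s1, s4, s5}

States satisfying owned → excl: {s1, s4, s5}.
States satisfying EG (owned → excl): {s1, s4, s5}.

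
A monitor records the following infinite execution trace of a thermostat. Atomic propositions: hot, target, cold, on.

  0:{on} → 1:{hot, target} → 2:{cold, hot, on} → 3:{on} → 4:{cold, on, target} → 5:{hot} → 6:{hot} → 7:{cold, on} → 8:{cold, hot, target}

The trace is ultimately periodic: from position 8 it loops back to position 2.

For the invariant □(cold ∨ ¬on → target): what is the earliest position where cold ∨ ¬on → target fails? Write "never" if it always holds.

Check cold ∨ ¬on → target at each position in order: 0 ✓, 1 ✓.
At position 2 the labels are {cold, hot, on}, so cold ∨ ¬on → target is false there. This is the first violation.

2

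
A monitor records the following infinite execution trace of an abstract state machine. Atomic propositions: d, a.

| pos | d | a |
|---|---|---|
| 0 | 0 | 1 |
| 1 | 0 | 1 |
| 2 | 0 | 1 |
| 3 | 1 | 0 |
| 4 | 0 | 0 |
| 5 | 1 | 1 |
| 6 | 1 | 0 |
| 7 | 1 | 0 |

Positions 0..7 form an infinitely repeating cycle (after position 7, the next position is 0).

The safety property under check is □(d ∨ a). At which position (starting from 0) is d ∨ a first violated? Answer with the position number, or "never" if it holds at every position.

4

Check d ∨ a at each position in order: 0 ✓, 1 ✓, 2 ✓, 3 ✓.
At position 4 the labels are {}, so d ∨ a is false there. This is the first violation.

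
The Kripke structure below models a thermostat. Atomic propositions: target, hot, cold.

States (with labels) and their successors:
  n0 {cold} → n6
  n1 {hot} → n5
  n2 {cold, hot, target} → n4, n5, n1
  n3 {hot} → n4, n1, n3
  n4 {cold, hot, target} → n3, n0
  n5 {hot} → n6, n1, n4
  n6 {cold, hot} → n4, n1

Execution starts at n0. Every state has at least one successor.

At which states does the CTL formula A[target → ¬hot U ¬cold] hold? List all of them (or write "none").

{n1, n3, n5}

States satisfying target → ¬hot: {n0, n1, n3, n5, n6}.
States satisfying ¬cold: {n1, n3, n5}.
States satisfying A[target → ¬hot U ¬cold]: {n1, n3, n5}.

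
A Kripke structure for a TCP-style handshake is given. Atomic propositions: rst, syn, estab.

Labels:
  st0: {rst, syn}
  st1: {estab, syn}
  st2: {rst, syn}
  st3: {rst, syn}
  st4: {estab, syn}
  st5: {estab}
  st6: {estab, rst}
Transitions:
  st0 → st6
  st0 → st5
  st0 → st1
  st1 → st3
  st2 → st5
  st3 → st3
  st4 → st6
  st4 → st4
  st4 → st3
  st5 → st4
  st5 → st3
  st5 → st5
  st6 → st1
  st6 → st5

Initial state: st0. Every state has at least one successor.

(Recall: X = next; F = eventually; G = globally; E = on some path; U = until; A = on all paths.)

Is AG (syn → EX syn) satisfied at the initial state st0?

Holds

States satisfying syn → EX syn: {st0, st1, st3, st4, st5, st6}.
States satisfying AG (syn → EX syn): {st0, st1, st3, st4, st5, st6}.
Every state reachable from st0 satisfies syn → EX syn.
st0 ∈ Sat(AG (syn → EX syn)).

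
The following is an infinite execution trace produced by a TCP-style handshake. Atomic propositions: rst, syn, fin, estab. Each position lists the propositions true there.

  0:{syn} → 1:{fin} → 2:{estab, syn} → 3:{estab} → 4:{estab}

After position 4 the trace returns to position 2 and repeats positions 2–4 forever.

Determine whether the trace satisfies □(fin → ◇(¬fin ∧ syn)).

Satisfied

fin → ◇(¬fin ∧ syn) holds at every position 0..4, and those are all positions ever visited, so □(fin → ◇(¬fin ∧ syn)) holds.
Positions where fin holds: 1.
Check ◇(¬fin ∧ syn) at each: 1→ok.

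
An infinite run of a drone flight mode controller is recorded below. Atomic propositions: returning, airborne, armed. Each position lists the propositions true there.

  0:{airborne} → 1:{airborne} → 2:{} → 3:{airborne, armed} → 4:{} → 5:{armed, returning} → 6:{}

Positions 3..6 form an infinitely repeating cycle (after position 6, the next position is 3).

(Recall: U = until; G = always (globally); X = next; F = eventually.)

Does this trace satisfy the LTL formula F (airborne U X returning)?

airborne U X returning holds at position 3, which is reachable from 0, so F (airborne U X returning) holds.

Holds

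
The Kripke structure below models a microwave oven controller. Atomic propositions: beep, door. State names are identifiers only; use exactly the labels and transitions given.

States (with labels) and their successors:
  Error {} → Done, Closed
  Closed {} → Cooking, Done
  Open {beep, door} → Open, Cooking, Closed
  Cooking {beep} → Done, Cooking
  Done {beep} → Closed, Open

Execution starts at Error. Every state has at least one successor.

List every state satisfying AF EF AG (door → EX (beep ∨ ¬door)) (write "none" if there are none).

{Error, Closed, Open, Cooking, Done}

States satisfying EF AG (door → EX (beep ∨ ¬door)): {Error, Closed, Open, Cooking, Done}.
States satisfying AF EF AG (door → EX (beep ∨ ¬door)): {Error, Closed, Open, Cooking, Done}.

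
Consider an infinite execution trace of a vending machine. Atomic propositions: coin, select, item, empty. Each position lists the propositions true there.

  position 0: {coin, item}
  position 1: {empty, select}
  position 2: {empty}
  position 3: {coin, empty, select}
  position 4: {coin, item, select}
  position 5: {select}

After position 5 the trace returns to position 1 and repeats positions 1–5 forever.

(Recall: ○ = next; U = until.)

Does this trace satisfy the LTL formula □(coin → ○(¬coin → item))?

coin → ○(¬coin → item) must hold at every position from 0 onward. It fails at position 0, so □(coin → ○(¬coin → item)) is false.
Positions where coin holds: 0, 3, 4.
Check ○(¬coin → item) at each: 0→fails, 3→ok, 4→fails.

No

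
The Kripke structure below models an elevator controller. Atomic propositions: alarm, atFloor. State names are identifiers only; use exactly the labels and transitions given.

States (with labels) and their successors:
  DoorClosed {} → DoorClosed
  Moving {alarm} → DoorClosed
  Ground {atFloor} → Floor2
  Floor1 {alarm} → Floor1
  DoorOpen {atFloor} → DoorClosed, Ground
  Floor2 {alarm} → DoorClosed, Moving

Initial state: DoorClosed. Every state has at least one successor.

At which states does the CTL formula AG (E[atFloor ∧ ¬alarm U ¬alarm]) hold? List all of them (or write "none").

{DoorClosed}

States satisfying E[atFloor ∧ ¬alarm U ¬alarm]: {DoorClosed, Ground, DoorOpen}.
States satisfying AG (E[atFloor ∧ ¬alarm U ¬alarm]): {DoorClosed}.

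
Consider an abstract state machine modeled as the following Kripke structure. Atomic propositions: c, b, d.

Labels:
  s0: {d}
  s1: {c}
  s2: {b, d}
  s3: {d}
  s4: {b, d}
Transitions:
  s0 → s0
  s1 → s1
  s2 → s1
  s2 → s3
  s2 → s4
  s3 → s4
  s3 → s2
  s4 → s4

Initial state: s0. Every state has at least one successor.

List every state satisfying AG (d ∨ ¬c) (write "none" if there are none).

States satisfying d ∨ ¬c: {s0, s2, s3, s4}.
States satisfying AG (d ∨ ¬c): {s0, s4}.

{s0, s4}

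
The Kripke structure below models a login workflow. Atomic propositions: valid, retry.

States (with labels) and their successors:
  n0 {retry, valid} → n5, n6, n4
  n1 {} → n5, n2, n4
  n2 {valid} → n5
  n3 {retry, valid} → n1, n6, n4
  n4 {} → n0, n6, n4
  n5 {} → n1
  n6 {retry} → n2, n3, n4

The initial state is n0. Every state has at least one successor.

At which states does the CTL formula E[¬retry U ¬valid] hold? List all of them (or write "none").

States satisfying ¬retry: {n1, n2, n4, n5}.
States satisfying ¬valid: {n1, n4, n5, n6}.
States satisfying E[¬retry U ¬valid]: {n1, n2, n4, n5, n6}.

{n1, n2, n4, n5, n6}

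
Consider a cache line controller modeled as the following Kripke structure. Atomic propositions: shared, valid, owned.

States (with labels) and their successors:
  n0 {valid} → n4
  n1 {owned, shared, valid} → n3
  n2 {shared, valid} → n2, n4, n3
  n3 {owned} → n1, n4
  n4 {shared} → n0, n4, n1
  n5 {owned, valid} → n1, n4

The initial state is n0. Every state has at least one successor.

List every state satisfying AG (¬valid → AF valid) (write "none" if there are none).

none

States satisfying ¬valid → AF valid: {n0, n1, n2, n5}.
States satisfying AG (¬valid → AF valid): ∅.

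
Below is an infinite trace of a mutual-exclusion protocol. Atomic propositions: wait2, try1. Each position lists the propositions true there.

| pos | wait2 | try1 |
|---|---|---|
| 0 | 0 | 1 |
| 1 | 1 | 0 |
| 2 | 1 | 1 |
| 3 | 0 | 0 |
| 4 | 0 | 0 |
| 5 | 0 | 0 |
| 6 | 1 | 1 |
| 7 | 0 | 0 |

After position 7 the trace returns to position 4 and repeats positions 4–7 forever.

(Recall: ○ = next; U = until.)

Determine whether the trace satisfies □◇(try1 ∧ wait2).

Yes

◇(try1 ∧ wait2) holds at every position 0..7, and those are all positions ever visited, so □◇(try1 ∧ wait2) holds.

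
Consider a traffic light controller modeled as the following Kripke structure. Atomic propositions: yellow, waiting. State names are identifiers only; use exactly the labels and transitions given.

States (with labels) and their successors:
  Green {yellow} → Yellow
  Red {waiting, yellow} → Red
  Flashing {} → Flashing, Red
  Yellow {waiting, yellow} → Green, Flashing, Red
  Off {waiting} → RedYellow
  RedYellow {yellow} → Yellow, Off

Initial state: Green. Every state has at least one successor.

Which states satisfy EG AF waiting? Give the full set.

{Green, Red, Yellow, Off, RedYellow}

States satisfying AF waiting: {Green, Red, Yellow, Off, RedYellow}.
States satisfying EG AF waiting: {Green, Red, Yellow, Off, RedYellow}.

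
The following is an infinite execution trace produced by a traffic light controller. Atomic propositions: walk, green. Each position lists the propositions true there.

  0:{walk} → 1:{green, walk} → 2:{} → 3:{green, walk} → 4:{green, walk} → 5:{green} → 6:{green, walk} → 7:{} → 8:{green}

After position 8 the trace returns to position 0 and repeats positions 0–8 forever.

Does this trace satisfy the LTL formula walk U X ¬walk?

Holds

Walking from position 0: X ¬walk first holds at position 1, and walk holds at every earlier position along the way, so walk U X ¬walk holds.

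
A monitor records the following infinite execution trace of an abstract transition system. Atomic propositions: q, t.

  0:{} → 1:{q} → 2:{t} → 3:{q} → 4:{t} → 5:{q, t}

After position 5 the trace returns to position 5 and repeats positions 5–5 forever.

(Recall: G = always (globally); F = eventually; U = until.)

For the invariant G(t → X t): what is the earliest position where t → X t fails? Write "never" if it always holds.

Check t → X t at each position in order: 0 ✓, 1 ✓.
At position 2 the labels are {t} and the next position 3 has {q}, so t → X t is false there. This is the first violation.

2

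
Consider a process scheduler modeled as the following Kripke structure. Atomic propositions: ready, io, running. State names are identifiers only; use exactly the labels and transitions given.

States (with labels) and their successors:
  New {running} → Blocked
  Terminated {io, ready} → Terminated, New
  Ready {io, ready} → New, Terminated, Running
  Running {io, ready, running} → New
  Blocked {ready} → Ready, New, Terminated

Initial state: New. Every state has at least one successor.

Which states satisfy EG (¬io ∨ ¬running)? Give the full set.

{New, Terminated, Ready, Blocked}

States satisfying ¬io ∨ ¬running: {New, Terminated, Ready, Blocked}.
States satisfying EG (¬io ∨ ¬running): {New, Terminated, Ready, Blocked}.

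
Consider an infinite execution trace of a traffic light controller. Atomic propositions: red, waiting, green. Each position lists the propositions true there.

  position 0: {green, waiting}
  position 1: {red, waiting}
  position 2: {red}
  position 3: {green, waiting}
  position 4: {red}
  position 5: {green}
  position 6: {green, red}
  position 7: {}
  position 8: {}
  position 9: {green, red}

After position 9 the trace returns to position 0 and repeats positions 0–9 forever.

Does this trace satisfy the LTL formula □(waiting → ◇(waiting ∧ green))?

Holds

waiting → ◇(waiting ∧ green) holds at every position 0..9, and those are all positions ever visited, so □(waiting → ◇(waiting ∧ green)) holds.
Positions where waiting holds: 0, 1, 3.
Check ◇(waiting ∧ green) at each: 0→ok, 1→ok, 3→ok.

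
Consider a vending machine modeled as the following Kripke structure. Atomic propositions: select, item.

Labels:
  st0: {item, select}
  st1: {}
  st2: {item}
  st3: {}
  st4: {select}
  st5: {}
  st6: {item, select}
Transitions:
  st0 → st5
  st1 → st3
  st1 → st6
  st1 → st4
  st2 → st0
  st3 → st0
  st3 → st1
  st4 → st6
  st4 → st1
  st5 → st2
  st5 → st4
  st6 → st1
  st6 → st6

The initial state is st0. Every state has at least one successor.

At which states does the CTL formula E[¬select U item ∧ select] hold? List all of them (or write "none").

States satisfying ¬select: {st1, st2, st3, st5}.
States satisfying item ∧ select: {st0, st6}.
States satisfying E[¬select U item ∧ select]: {st0, st1, st2, st3, st5, st6}.

{st0, st1, st2, st3, st5, st6}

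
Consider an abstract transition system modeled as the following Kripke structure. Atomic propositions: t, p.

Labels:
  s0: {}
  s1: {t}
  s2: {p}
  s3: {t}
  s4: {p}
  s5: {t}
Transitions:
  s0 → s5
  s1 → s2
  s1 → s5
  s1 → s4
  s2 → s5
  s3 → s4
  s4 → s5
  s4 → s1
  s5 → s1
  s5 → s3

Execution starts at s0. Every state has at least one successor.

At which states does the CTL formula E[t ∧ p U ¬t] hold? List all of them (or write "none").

States satisfying t ∧ p: ∅.
States satisfying ¬t: {s0, s2, s4}.
States satisfying E[t ∧ p U ¬t]: {s0, s2, s4}.

{s0, s2, s4}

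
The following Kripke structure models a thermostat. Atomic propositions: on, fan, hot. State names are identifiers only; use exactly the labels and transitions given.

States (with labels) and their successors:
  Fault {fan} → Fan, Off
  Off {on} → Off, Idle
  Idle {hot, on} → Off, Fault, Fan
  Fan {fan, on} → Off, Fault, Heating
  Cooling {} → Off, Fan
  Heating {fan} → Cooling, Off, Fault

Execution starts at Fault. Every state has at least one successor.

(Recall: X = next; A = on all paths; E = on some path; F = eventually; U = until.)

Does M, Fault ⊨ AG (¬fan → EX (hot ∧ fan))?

Does not hold

States satisfying ¬fan → EX (hot ∧ fan): {Fault, Fan, Heating}.
States satisfying AG (¬fan → EX (hot ∧ fan)): ∅.
Cooling is reachable from Fault and violates ¬fan → EX (hot ∧ fan), so AG fails at Fault.
Fault ∉ Sat(AG (¬fan → EX (hot ∧ fan))).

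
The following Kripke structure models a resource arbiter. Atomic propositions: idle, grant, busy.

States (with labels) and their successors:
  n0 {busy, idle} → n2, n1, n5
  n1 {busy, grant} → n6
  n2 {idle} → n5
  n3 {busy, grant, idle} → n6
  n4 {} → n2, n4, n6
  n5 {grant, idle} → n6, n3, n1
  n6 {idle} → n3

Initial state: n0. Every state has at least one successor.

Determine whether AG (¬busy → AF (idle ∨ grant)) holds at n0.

States satisfying ¬busy → AF (idle ∨ grant): {n0, n1, n2, n3, n5, n6}.
States satisfying AG (¬busy → AF (idle ∨ grant)): {n0, n1, n2, n3, n5, n6}.
Every state reachable from n0 satisfies ¬busy → AF (idle ∨ grant).
n0 ∈ Sat(AG (¬busy → AF (idle ∨ grant))).

Yes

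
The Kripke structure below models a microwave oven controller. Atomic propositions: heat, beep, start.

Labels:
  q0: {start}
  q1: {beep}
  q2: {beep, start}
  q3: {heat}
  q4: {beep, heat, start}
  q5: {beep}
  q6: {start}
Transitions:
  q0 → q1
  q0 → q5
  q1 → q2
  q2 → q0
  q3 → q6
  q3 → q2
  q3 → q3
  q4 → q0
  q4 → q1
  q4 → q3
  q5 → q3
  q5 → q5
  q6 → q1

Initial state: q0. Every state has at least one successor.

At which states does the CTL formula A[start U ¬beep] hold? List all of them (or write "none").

States satisfying start: {q0, q2, q4, q6}.
States satisfying ¬beep: {q0, q3, q6}.
States satisfying A[start U ¬beep]: {q0, q2, q3, q6}.

{q0, q2, q3, q6}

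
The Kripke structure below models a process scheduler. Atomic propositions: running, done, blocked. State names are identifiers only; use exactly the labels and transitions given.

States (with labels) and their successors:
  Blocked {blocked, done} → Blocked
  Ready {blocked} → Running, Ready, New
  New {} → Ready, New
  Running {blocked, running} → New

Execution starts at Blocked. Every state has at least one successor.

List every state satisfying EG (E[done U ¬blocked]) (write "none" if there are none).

States satisfying E[done U ¬blocked]: {New}.
States satisfying EG (E[done U ¬blocked]): {New}.

{New}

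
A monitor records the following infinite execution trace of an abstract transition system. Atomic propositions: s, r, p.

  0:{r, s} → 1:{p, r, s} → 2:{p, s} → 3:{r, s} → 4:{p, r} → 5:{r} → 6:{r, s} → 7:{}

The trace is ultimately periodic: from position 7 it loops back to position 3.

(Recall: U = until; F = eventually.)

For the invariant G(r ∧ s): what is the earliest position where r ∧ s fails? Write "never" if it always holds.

2

Check r ∧ s at each position in order: 0 ✓, 1 ✓.
At position 2 the labels are {p, s}, so r ∧ s is false there. This is the first violation.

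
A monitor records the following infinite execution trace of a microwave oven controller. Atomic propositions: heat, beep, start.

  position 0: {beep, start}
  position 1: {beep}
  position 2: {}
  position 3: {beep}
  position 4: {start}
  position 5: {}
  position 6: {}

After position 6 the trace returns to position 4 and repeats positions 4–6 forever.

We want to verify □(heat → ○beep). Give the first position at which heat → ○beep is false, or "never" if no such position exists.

never

heat → ○beep holds at every position 0..6, and those are all the positions the trace ever visits, so the invariant □(heat → ○beep) is never violated.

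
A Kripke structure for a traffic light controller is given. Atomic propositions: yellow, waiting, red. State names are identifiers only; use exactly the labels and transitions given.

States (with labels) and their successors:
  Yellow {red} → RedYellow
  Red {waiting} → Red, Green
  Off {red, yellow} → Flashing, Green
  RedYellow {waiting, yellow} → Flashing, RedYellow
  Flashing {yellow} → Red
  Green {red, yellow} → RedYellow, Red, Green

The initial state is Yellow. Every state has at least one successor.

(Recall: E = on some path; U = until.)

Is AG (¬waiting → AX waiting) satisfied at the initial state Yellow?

States satisfying ¬waiting → AX waiting: {Yellow, Red, RedYellow, Flashing}.
States satisfying AG (¬waiting → AX waiting): ∅.
Green is reachable from Yellow and violates ¬waiting → AX waiting, so AG fails at Yellow.
Yellow ∉ Sat(AG (¬waiting → AX waiting)).

Does not hold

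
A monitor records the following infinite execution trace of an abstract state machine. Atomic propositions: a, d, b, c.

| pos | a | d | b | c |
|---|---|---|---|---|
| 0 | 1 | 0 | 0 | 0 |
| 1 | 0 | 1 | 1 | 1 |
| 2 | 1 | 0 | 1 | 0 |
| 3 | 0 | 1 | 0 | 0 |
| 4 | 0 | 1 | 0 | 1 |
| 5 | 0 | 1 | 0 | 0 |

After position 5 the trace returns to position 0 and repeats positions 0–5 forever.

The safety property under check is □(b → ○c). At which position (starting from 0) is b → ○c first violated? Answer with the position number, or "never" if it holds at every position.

Check b → ○c at each position in order: 0 ✓.
At position 1 the labels are {b, c, d} and the next position 2 has {a, b}, so b → ○c is false there. This is the first violation.

1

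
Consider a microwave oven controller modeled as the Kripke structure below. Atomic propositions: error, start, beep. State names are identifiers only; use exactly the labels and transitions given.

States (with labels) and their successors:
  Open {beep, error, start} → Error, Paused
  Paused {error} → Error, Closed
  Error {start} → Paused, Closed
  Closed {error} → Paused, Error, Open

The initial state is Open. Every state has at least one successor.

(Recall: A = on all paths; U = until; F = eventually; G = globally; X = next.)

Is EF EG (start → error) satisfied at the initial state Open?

States satisfying EG (start → error): {Open, Paused, Closed}.
States satisfying EF EG (start → error): {Open, Paused, Error, Closed}.
Some path from Open reaches a state where EG (start → error) holds.
Open ∈ Sat(EF EG (start → error)).

Holds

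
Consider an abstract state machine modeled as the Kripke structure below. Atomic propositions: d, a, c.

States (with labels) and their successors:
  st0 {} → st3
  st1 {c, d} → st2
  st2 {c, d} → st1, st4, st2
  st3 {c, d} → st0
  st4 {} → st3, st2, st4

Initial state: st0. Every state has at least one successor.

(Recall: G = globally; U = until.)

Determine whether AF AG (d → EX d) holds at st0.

No

States satisfying AG (d → EX d): ∅.
States satisfying AF AG (d → EX d): ∅.
There is a path from st0 along which AG (d → EX d) never holds.
st0 ∉ Sat(AF AG (d → EX d)).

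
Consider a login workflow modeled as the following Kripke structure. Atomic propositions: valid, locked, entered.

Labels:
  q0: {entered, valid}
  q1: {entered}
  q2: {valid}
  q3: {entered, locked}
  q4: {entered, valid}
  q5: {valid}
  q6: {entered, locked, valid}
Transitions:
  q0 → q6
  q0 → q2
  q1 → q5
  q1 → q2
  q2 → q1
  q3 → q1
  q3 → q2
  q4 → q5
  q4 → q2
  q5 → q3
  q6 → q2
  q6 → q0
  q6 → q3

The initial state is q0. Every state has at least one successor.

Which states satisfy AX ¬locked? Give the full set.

States satisfying ¬locked: {q0, q1, q2, q4, q5}.
States satisfying AX ¬locked: {q1, q2, q3, q4}.

{q1, q2, q3, q4}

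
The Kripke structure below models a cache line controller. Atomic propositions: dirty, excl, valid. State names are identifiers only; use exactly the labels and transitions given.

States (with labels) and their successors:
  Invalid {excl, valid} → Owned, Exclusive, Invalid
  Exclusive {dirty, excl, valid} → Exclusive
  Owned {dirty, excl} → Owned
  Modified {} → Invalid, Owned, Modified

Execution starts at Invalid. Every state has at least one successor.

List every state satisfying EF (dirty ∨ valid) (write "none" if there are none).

States satisfying dirty ∨ valid: {Invalid, Exclusive, Owned}.
States satisfying EF (dirty ∨ valid): {Invalid, Exclusive, Owned, Modified}.

{Invalid, Exclusive, Owned, Modified}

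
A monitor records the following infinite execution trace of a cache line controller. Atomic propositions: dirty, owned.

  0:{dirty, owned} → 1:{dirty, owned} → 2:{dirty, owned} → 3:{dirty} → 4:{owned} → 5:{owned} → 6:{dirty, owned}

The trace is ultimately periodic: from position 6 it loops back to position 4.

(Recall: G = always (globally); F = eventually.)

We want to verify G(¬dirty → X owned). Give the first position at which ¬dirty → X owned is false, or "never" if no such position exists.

never

¬dirty → X owned holds at every position 0..6, and those are all the positions the trace ever visits, so the invariant G(¬dirty → X owned) is never violated.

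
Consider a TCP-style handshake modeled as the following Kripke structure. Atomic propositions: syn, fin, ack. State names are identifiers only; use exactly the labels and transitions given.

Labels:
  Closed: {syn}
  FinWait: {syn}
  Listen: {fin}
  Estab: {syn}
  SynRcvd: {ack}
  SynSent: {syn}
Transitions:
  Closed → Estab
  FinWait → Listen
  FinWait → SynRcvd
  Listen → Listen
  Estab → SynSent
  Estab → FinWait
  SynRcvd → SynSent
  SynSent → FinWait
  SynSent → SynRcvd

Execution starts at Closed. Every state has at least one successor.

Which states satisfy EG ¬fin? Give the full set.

States satisfying ¬fin: {Closed, FinWait, Estab, SynRcvd, SynSent}.
States satisfying EG ¬fin: {Closed, FinWait, Estab, SynRcvd, SynSent}.

{Closed, FinWait, Estab, SynRcvd, SynSent}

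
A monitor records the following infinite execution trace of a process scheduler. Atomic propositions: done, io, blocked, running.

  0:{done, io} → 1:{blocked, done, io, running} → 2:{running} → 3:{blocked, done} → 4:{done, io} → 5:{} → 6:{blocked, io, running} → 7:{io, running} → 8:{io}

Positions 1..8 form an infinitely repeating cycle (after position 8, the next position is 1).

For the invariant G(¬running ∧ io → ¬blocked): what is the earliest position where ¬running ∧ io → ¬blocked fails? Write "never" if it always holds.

¬running ∧ io → ¬blocked holds at every position 0..8, and those are all the positions the trace ever visits, so the invariant G(¬running ∧ io → ¬blocked) is never violated.

never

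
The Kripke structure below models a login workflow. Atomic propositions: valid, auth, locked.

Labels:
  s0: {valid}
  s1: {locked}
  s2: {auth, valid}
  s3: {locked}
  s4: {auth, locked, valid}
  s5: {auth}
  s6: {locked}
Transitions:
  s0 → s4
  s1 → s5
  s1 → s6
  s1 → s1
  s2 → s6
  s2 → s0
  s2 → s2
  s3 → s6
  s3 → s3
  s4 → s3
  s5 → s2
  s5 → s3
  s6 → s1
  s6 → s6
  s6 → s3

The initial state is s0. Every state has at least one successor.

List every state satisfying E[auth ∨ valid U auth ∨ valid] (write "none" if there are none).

{s0, s2, s4, s5}

States satisfying auth ∨ valid: {s0, s2, s4, s5}.
States satisfying E[auth ∨ valid U auth ∨ valid]: {s0, s2, s4, s5}.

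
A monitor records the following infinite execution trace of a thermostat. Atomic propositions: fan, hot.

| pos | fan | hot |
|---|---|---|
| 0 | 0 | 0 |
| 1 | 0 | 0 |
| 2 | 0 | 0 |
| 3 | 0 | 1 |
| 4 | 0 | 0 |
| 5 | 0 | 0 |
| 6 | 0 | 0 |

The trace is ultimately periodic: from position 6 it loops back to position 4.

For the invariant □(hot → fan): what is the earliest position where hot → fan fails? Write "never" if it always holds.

Check hot → fan at each position in order: 0 ✓, 1 ✓, 2 ✓.
At position 3 the labels are {hot}, so hot → fan is false there. This is the first violation.

3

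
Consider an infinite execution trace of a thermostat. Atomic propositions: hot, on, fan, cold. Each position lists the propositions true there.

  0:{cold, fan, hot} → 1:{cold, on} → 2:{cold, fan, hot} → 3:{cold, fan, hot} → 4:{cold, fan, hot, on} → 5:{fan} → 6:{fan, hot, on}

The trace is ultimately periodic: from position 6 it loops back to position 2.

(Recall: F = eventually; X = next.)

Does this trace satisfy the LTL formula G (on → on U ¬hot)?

No

on → on U ¬hot must hold at every position from 0 onward. It fails at position 6, so G (on → on U ¬hot) is false.
Positions where on holds: 1, 4, 6.
Check on U ¬hot at each: 1→ok, 4→ok, 6→fails.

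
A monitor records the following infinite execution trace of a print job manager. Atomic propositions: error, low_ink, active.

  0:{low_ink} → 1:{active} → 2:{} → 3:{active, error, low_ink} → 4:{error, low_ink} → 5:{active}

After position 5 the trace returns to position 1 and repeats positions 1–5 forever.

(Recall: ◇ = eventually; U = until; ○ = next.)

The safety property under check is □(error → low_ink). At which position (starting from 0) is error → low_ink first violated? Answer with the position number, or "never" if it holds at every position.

error → low_ink holds at every position 0..5, and those are all the positions the trace ever visits, so the invariant □(error → low_ink) is never violated.

never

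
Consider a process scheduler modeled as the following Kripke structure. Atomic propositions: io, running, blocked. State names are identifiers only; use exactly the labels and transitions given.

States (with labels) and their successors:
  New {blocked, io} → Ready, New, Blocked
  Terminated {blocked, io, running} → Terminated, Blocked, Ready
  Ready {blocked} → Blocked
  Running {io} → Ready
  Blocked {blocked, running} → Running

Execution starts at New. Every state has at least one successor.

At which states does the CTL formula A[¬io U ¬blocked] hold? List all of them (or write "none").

States satisfying ¬io: {Ready, Blocked}.
States satisfying ¬blocked: {Running}.
States satisfying A[¬io U ¬blocked]: {Ready, Running, Blocked}.

{Ready, Running, Blocked}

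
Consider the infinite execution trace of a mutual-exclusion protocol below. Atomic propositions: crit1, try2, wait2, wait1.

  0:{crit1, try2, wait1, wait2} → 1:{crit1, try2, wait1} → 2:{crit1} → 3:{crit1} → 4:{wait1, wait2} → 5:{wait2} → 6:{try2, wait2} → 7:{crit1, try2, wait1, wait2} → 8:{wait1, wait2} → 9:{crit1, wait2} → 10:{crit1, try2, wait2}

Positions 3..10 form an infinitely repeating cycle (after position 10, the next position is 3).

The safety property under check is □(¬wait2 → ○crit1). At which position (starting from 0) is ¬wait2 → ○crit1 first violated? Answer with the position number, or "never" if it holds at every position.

Check ¬wait2 → ○crit1 at each position in order: 0 ✓, 1 ✓, 2 ✓.
At position 3 the labels are {crit1} and the next position 4 has {wait1, wait2}, so ¬wait2 → ○crit1 is false there. This is the first violation.

3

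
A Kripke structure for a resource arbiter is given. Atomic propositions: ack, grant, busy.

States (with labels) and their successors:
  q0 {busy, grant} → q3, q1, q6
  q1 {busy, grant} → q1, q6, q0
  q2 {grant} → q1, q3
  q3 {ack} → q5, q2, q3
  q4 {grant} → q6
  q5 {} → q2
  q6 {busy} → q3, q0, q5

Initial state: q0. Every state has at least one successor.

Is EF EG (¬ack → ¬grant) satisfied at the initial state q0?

Satisfied

States satisfying EG (¬ack → ¬grant): {q3, q6}.
States satisfying EF EG (¬ack → ¬grant): {q0, q1, q2, q3, q4, q5, q6}.
Some path from q0 reaches a state where EG (¬ack → ¬grant) holds.
q0 ∈ Sat(EF EG (¬ack → ¬grant)).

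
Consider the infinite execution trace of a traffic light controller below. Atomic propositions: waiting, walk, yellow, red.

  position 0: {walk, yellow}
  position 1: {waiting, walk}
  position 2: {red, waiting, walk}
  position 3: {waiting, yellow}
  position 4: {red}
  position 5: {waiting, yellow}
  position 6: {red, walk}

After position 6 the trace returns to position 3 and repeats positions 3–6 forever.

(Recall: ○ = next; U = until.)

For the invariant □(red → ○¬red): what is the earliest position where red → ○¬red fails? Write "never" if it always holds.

never

red → ○¬red holds at every position 0..6, and those are all the positions the trace ever visits, so the invariant □(red → ○¬red) is never violated.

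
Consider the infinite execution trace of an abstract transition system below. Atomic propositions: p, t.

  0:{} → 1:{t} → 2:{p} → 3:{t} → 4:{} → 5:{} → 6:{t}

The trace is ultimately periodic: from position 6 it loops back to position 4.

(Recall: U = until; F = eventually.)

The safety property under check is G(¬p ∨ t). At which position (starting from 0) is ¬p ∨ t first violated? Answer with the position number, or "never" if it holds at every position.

2

Check ¬p ∨ t at each position in order: 0 ✓, 1 ✓.
At position 2 the labels are {p}, so ¬p ∨ t is false there. This is the first violation.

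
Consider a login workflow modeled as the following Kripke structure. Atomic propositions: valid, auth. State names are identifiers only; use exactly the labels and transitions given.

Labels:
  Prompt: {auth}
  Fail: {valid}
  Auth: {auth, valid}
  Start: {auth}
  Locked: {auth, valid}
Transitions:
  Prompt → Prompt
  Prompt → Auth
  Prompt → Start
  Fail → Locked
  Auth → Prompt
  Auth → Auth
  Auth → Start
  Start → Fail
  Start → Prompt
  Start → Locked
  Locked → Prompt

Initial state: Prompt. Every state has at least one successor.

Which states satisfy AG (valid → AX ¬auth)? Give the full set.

States satisfying valid → AX ¬auth: {Prompt, Start}.
States satisfying AG (valid → AX ¬auth): ∅.

none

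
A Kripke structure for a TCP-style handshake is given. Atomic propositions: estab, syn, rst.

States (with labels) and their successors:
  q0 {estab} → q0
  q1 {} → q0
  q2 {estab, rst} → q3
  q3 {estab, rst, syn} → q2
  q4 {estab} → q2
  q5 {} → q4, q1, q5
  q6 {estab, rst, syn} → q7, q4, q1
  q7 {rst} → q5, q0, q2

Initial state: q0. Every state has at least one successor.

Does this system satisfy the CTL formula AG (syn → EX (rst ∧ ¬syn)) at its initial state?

States satisfying syn → EX (rst ∧ ¬syn): {q0, q1, q2, q3, q4, q5, q6, q7}.
States satisfying AG (syn → EX (rst ∧ ¬syn)): {q0, q1, q2, q3, q4, q5, q6, q7}.
Every state reachable from q0 satisfies syn → EX (rst ∧ ¬syn).
q0 ∈ Sat(AG (syn → EX (rst ∧ ¬syn))).

Yes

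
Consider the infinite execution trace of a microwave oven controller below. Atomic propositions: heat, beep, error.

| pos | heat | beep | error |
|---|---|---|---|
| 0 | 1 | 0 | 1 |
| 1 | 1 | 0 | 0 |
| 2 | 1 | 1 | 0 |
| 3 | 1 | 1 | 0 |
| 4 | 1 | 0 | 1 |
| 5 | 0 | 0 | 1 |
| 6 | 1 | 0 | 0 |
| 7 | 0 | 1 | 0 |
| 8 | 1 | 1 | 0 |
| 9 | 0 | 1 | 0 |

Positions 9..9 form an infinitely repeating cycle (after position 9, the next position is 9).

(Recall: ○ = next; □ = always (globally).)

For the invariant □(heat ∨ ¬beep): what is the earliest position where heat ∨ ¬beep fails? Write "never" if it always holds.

7

Check heat ∨ ¬beep at each position in order: 0 ✓, 1 ✓, 2 ✓, 3 ✓, 4 ✓, 5 ✓, 6 ✓.
At position 7 the labels are {beep}, so heat ∨ ¬beep is false there. This is the first violation.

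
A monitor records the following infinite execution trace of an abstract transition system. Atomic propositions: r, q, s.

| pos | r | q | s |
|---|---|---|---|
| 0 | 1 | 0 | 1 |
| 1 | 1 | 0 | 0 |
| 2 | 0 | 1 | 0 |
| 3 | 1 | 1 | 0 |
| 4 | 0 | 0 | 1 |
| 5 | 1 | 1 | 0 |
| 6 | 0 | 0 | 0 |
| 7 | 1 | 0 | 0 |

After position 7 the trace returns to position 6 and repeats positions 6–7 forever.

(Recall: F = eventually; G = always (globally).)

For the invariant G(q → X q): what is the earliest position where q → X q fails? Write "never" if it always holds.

Check q → X q at each position in order: 0 ✓, 1 ✓, 2 ✓.
At position 3 the labels are {q, r} and the next position 4 has {s}, so q → X q is false there. This is the first violation.

3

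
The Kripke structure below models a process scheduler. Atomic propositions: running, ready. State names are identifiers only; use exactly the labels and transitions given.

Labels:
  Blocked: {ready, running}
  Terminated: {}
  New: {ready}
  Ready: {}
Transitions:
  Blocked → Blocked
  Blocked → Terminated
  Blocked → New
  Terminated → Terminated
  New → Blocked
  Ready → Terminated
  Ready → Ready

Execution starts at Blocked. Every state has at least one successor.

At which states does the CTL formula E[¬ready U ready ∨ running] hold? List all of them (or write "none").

States satisfying ¬ready: {Terminated, Ready}.
States satisfying ready ∨ running: {Blocked, New}.
States satisfying E[¬ready U ready ∨ running]: {Blocked, New}.

{Blocked, New}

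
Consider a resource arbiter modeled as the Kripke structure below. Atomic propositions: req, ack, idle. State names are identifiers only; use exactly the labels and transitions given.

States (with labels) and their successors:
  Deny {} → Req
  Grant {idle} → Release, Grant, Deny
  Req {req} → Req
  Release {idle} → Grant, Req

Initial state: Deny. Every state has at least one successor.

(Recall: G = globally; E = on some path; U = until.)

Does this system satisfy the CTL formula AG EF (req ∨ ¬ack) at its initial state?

States satisfying EF (req ∨ ¬ack): {Deny, Grant, Req, Release}.
States satisfying AG EF (req ∨ ¬ack): {Deny, Grant, Req, Release}.
Every state reachable from Deny satisfies EF (req ∨ ¬ack).
Deny ∈ Sat(AG EF (req ∨ ¬ack)).

Satisfied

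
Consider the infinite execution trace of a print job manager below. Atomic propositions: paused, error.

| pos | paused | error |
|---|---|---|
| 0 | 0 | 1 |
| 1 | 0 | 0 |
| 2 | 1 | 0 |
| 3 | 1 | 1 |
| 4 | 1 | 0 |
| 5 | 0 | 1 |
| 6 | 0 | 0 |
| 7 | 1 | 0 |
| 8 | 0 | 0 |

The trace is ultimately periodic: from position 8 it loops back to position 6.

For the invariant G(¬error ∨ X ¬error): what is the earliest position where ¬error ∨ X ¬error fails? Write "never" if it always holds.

never

¬error ∨ X ¬error holds at every position 0..8, and those are all the positions the trace ever visits, so the invariant G(¬error ∨ X ¬error) is never violated.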